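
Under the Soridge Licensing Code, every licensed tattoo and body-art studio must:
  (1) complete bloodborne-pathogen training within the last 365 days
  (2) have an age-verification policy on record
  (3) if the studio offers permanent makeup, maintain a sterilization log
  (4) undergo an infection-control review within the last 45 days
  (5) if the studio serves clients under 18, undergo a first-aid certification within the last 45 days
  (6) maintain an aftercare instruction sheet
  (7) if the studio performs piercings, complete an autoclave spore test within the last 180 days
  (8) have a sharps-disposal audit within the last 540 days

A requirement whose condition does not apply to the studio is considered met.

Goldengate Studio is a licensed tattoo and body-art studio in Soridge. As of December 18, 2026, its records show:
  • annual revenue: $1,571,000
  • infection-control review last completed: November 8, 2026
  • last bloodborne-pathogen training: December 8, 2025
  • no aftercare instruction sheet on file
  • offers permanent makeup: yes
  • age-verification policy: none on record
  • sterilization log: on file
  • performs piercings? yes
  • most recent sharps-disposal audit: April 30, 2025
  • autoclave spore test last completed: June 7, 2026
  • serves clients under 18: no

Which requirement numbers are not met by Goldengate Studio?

1. bloodborne-pathogen training 375 days ago vs limit 365 → not met
2. age-verification policy absent → not met
3. condition 'offers permanent makeup' holds; sterilization log present → met
4. infection-control review 40 days ago vs limit 45 → met
5. condition 'serves clients under 18' does not hold → requirement n/a → met
6. aftercare instruction sheet absent → not met
7. condition 'performs piercings' holds; autoclave spore test 194 days ago vs limit 180 → not met
8. sharps-disposal audit 597 days ago vs limit 540 → not met
Not met: 1, 2, 6, 7, 8

1, 2, 6, 7, 8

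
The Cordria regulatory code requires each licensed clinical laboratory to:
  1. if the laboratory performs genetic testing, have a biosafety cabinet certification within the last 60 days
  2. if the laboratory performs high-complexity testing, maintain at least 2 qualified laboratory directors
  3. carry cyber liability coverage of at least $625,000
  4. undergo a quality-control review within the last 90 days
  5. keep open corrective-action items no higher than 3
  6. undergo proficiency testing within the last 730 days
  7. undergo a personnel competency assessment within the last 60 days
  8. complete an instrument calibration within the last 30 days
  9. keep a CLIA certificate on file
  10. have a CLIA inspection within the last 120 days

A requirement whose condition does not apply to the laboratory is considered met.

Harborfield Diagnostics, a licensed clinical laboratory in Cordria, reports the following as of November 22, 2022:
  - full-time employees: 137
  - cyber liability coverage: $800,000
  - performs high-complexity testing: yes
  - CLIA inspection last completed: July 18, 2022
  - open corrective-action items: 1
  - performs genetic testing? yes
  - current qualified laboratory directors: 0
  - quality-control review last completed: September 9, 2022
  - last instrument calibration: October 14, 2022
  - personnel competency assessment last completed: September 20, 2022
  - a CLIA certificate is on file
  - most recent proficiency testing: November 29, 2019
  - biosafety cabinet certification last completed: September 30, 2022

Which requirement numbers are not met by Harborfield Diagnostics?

1. condition 'performs genetic testing' holds; biosafety cabinet certification 53 days ago vs limit 60 → met
2. condition 'performs high-complexity testing' holds; qualified laboratory directors 0 < 2 → not met
3. cyber liability coverage $800,000 ≥ $625,000 → met
4. quality-control review 74 days ago vs limit 90 → met
5. open corrective-action items 1 ≤ 3 → met
6. proficiency testing 1089 days ago vs limit 730 → not met
7. personnel competency assessment 63 days ago vs limit 60 → not met
8. instrument calibration 39 days ago vs limit 30 → not met
9. CLIA certificate present → met
10. CLIA inspection 127 days ago vs limit 120 → not met
Not met: 2, 6, 7, 8, 10

2, 6, 7, 8, 10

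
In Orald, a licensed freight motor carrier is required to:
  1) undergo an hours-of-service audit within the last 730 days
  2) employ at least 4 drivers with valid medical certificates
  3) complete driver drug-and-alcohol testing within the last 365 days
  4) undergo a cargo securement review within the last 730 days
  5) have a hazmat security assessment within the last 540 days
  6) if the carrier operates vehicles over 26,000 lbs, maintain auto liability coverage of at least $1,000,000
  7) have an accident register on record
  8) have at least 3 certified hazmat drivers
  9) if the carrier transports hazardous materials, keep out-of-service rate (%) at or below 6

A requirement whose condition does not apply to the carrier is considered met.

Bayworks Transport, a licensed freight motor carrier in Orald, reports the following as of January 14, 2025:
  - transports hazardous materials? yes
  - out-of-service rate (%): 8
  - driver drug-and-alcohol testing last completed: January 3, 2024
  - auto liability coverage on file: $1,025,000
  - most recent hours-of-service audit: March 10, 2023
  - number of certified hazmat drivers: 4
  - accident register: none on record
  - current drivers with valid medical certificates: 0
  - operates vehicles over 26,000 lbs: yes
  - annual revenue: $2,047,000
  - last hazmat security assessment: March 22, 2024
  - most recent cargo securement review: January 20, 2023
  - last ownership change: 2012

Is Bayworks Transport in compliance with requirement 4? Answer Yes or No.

Yes

4. cargo securement review 725 days ago vs limit 730 → met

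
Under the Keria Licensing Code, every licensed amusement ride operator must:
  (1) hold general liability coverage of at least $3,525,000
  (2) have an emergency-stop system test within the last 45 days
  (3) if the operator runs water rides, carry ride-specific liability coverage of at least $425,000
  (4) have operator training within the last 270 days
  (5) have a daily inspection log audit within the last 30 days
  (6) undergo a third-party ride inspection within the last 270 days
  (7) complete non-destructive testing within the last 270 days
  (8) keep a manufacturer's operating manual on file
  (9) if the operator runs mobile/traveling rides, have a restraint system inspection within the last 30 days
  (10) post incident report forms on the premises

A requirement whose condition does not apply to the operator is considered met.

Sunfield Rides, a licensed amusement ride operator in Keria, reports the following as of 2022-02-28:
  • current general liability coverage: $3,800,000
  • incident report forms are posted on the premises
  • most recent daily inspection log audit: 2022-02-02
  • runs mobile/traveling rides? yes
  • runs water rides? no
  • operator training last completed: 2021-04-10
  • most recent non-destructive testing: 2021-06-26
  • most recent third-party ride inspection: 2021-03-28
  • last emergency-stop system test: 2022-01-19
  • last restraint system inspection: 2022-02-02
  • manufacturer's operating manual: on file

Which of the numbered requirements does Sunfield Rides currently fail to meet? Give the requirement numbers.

1. general liability coverage $3,800,000 ≥ $3,525,000 → met
2. emergency-stop system test 40 days ago vs limit 45 → met
3. condition 'runs water rides' does not hold → requirement n/a → met
4. operator training 324 days ago vs limit 270 → not met
5. daily inspection log audit 26 days ago vs limit 30 → met
6. third-party ride inspection 337 days ago vs limit 270 → not met
7. non-destructive testing 247 days ago vs limit 270 → met
8. manufacturer's operating manual present → met
9. condition 'runs mobile/traveling rides' holds; restraint system inspection 26 days ago vs limit 30 → met
10. incident report forms present → met
Not met: 4, 6

4, 6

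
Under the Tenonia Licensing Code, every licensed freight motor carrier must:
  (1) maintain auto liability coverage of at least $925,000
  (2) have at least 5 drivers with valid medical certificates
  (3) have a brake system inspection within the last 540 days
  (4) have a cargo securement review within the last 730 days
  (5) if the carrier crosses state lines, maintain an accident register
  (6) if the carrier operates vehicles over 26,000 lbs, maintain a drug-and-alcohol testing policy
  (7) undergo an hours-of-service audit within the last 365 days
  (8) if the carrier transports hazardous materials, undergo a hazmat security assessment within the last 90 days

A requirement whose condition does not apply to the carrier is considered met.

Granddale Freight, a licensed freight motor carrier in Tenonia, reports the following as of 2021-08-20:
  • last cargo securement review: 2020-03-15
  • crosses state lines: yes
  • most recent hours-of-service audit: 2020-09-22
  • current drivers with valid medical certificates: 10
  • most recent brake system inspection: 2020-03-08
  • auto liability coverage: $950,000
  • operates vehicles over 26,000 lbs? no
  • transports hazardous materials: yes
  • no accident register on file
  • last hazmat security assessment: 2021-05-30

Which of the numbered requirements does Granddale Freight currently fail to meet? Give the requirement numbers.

5

1. auto liability coverage $950,000 ≥ $925,000 → met
2. drivers with valid medical certificates 10 ≥ 5 → met
3. brake system inspection 530 days ago vs limit 540 → met
4. cargo securement review 523 days ago vs limit 730 → met
5. condition 'crosses state lines' holds; accident register absent → not met
6. condition 'operates vehicles over 26,000 lbs' does not hold → requirement n/a → met
7. hours-of-service audit 332 days ago vs limit 365 → met
8. condition 'transports hazardous materials' holds; hazmat security assessment 82 days ago vs limit 90 → met
Not met: 5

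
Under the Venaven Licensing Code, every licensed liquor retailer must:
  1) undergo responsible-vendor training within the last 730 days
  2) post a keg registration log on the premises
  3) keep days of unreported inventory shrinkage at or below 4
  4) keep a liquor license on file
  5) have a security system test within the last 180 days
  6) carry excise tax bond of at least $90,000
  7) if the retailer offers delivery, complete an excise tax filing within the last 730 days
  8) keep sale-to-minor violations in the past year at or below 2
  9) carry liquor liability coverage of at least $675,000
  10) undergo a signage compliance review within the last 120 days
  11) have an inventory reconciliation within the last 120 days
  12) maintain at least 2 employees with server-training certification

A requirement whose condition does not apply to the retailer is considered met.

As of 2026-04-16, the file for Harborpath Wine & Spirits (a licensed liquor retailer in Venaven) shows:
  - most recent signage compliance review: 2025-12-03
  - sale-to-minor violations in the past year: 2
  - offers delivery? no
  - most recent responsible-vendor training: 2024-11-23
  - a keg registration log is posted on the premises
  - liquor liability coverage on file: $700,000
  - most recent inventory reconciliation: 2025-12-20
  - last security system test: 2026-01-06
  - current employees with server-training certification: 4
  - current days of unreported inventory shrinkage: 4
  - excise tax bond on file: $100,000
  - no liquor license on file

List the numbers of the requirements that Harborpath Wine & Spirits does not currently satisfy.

4, 10

1. responsible-vendor training 509 days ago vs limit 730 → met
2. keg registration log present → met
3. days of unreported inventory shrinkage 4 ≤ 4 → met
4. liquor license absent → not met
5. security system test 100 days ago vs limit 180 → met
6. excise tax bond $100,000 ≥ $90,000 → met
7. condition 'offers delivery' does not hold → requirement n/a → met
8. sale-to-minor violations in the past year 2 ≤ 2 → met
9. liquor liability coverage $700,000 ≥ $675,000 → met
10. signage compliance review 134 days ago vs limit 120 → not met
11. inventory reconciliation 117 days ago vs limit 120 → met
12. employees with server-training certification 4 ≥ 2 → met
Not met: 4, 10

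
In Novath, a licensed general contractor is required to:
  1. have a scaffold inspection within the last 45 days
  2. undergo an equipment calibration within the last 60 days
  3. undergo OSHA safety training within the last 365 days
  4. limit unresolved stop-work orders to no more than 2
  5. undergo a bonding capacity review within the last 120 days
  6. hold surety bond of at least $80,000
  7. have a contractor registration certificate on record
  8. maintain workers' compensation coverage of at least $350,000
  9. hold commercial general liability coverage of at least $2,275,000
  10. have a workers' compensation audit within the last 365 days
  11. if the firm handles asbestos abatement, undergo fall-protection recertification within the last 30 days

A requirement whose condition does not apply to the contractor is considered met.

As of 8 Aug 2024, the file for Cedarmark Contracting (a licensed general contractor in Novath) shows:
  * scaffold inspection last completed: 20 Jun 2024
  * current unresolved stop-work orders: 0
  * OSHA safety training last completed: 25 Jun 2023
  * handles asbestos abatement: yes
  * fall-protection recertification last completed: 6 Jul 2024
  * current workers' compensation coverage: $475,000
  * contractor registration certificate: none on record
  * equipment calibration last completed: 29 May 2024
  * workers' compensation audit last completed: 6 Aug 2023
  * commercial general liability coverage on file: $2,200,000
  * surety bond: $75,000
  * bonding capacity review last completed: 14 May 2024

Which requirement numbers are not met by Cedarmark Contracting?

1. scaffold inspection 49 days ago vs limit 45 → not met
2. equipment calibration 71 days ago vs limit 60 → not met
3. OSHA safety training 410 days ago vs limit 365 → not met
4. unresolved stop-work orders 0 ≤ 2 → met
5. bonding capacity review 86 days ago vs limit 120 → met
6. surety bond $75,000 < $80,000 → not met
7. contractor registration certificate absent → not met
8. workers' compensation coverage $475,000 ≥ $350,000 → met
9. commercial general liability coverage $2,200,000 < $2,275,000 → not met
10. workers' compensation audit 368 days ago vs limit 365 → not met
11. condition 'handles asbestos abatement' holds; fall-protection recertification 33 days ago vs limit 30 → not met
Not met: 1, 2, 3, 6, 7, 9, 10, 11

1, 2, 3, 6, 7, 9, 10, 11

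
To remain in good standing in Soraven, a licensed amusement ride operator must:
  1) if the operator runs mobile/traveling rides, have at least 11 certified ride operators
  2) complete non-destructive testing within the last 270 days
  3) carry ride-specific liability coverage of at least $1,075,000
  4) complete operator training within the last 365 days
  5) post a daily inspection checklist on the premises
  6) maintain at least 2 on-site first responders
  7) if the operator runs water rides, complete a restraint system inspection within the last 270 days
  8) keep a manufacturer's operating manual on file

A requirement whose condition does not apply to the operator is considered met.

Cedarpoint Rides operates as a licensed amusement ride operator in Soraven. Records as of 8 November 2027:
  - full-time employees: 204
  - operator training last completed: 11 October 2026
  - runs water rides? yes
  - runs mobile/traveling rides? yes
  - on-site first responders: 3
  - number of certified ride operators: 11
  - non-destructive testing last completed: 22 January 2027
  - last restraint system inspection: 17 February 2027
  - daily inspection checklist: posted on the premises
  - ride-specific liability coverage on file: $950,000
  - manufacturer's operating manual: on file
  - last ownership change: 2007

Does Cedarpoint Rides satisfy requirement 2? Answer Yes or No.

2. non-destructive testing 290 days ago vs limit 270 → not met

No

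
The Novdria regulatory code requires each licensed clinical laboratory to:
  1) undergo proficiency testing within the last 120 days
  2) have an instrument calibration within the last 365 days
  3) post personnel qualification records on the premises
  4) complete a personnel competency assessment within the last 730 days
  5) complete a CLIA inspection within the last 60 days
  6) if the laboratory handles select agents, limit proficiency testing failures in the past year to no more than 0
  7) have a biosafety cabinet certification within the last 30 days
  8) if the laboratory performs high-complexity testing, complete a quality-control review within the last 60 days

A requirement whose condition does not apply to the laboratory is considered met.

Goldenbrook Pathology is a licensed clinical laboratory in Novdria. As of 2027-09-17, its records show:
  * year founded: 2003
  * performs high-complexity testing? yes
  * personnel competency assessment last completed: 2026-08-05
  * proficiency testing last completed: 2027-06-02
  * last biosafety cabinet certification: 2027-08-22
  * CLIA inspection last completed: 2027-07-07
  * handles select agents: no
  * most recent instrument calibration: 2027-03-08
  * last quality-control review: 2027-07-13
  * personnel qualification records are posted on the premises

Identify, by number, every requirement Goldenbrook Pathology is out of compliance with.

5, 8

1. proficiency testing 107 days ago vs limit 120 → met
2. instrument calibration 193 days ago vs limit 365 → met
3. personnel qualification records present → met
4. personnel competency assessment 408 days ago vs limit 730 → met
5. CLIA inspection 72 days ago vs limit 60 → not met
6. condition 'handles select agents' does not hold → requirement n/a → met
7. biosafety cabinet certification 26 days ago vs limit 30 → met
8. condition 'performs high-complexity testing' holds; quality-control review 66 days ago vs limit 60 → not met
Not met: 5, 8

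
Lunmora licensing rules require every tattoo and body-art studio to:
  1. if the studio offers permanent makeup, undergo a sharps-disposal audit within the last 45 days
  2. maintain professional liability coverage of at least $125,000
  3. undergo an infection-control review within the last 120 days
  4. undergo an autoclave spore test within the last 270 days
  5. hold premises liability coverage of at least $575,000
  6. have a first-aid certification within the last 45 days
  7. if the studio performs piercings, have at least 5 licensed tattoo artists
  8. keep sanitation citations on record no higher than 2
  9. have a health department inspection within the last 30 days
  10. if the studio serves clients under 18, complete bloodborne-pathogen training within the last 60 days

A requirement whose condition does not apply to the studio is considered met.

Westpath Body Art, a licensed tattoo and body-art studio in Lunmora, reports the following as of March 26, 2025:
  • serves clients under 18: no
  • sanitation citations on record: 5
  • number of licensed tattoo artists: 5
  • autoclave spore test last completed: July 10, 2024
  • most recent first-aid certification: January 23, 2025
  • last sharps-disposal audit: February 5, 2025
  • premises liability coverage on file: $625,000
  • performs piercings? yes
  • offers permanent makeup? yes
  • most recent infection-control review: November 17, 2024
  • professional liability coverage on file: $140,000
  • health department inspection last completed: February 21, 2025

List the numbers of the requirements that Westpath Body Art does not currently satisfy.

1, 3, 6, 8, 9

1. condition 'offers permanent makeup' holds; sharps-disposal audit 49 days ago vs limit 45 → not met
2. professional liability coverage $140,000 ≥ $125,000 → met
3. infection-control review 129 days ago vs limit 120 → not met
4. autoclave spore test 259 days ago vs limit 270 → met
5. premises liability coverage $625,000 ≥ $575,000 → met
6. first-aid certification 62 days ago vs limit 45 → not met
7. condition 'performs piercings' holds; licensed tattoo artists 5 ≥ 5 → met
8. sanitation citations on record 5 > 2 → not met
9. health department inspection 33 days ago vs limit 30 → not met
10. condition 'serves clients under 18' does not hold → requirement n/a → met
Not met: 1, 3, 6, 8, 9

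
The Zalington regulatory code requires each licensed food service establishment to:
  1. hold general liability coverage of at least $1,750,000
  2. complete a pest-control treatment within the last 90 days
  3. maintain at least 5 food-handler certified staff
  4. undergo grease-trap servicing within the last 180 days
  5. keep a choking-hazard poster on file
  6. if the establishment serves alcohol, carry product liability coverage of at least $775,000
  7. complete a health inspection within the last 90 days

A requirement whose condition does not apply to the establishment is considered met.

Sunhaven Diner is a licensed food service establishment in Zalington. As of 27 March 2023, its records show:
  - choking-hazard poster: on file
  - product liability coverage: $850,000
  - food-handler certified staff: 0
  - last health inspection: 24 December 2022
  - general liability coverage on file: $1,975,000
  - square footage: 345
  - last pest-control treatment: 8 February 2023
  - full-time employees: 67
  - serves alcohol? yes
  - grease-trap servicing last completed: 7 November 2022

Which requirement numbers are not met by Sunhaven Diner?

3, 7

1. general liability coverage $1,975,000 ≥ $1,750,000 → met
2. pest-control treatment 47 days ago vs limit 90 → met
3. food-handler certified staff 0 < 5 → not met
4. grease-trap servicing 140 days ago vs limit 180 → met
5. choking-hazard poster present → met
6. condition 'serves alcohol' holds; product liability coverage $850,000 ≥ $775,000 → met
7. health inspection 93 days ago vs limit 90 → not met
Not met: 3, 7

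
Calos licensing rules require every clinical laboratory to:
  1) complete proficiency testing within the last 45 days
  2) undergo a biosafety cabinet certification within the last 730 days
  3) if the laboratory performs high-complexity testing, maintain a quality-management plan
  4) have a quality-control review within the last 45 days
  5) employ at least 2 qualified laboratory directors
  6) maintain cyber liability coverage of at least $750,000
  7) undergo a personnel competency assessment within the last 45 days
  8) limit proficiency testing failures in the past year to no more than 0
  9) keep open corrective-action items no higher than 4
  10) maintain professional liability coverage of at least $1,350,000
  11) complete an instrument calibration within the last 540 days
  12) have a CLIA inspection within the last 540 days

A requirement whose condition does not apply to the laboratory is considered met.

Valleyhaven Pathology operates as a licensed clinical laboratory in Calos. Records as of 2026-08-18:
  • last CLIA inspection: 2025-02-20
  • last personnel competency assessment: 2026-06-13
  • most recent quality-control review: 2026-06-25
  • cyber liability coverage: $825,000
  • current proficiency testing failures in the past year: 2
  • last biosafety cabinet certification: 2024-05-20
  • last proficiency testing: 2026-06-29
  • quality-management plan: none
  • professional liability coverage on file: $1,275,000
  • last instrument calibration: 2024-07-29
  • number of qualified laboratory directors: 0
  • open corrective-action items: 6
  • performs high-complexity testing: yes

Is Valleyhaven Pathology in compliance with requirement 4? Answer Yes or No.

4. quality-control review 54 days ago vs limit 45 → not met

No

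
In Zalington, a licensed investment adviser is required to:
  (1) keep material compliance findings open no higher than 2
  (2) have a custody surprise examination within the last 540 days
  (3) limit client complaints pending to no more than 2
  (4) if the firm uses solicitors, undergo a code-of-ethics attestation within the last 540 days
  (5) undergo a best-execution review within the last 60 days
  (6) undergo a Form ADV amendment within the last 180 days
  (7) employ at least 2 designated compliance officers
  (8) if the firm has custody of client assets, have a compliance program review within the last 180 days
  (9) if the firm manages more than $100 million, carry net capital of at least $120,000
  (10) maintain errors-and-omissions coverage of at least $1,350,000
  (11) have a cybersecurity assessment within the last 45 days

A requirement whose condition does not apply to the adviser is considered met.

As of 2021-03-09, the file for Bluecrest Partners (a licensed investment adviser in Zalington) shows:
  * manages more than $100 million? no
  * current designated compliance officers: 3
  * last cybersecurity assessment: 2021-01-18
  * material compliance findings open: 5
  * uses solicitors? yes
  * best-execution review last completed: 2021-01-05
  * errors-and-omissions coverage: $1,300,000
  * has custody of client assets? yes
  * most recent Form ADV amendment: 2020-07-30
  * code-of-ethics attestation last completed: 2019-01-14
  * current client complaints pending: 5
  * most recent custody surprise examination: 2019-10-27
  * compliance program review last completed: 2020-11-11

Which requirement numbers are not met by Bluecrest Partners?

1. material compliance findings open 5 > 2 → not met
2. custody surprise examination 499 days ago vs limit 540 → met
3. client complaints pending 5 > 2 → not met
4. condition 'uses solicitors' holds; code-of-ethics attestation 785 days ago vs limit 540 → not met
5. best-execution review 63 days ago vs limit 60 → not met
6. Form ADV amendment 222 days ago vs limit 180 → not met
7. designated compliance officers 3 ≥ 2 → met
8. condition 'has custody of client assets' holds; compliance program review 118 days ago vs limit 180 → met
9. condition 'manages more than $100 million' does not hold → requirement n/a → met
10. errors-and-omissions coverage $1,300,000 < $1,350,000 → not met
11. cybersecurity assessment 50 days ago vs limit 45 → not met
Not met: 1, 3, 4, 5, 6, 10, 11

1, 3, 4, 5, 6, 10, 11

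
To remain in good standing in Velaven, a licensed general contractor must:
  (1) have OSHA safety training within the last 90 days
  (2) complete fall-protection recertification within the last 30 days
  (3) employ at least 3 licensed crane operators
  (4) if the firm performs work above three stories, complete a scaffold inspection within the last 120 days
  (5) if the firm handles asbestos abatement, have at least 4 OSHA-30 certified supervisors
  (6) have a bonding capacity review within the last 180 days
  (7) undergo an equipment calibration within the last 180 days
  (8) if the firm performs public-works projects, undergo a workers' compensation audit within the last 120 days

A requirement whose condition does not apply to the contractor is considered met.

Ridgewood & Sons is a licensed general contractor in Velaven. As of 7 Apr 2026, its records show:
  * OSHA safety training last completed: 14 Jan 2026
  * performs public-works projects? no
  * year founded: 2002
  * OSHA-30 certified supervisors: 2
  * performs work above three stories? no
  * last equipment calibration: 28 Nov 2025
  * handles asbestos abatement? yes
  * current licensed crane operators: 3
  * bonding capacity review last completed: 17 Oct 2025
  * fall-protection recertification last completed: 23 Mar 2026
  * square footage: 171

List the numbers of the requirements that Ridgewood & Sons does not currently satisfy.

5

1. OSHA safety training 83 days ago vs limit 90 → met
2. fall-protection recertification 15 days ago vs limit 30 → met
3. licensed crane operators 3 ≥ 3 → met
4. condition 'performs work above three stories' does not hold → requirement n/a → met
5. condition 'handles asbestos abatement' holds; OSHA-30 certified supervisors 2 < 4 → not met
6. bonding capacity review 172 days ago vs limit 180 → met
7. equipment calibration 130 days ago vs limit 180 → met
8. condition 'performs public-works projects' does not hold → requirement n/a → met
Not met: 5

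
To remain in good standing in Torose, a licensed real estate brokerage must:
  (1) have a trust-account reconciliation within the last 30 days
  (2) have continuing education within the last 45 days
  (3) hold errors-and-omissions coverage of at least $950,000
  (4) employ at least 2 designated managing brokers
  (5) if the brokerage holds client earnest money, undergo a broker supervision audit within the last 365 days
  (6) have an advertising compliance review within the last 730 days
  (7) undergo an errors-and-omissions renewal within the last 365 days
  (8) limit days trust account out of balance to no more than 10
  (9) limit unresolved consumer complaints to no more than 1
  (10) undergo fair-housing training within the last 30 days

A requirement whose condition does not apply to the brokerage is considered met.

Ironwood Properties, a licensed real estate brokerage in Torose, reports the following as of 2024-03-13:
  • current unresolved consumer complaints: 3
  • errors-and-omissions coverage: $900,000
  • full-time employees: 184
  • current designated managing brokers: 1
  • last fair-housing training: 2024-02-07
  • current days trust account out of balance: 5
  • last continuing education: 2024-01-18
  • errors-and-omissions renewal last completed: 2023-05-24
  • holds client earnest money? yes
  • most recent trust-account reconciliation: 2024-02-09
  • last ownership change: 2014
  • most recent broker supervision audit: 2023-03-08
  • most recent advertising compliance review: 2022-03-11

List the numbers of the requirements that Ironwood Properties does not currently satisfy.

1. trust-account reconciliation 33 days ago vs limit 30 → not met
2. continuing education 55 days ago vs limit 45 → not met
3. errors-and-omissions coverage $900,000 < $950,000 → not met
4. designated managing brokers 1 < 2 → not met
5. condition 'holds client earnest money' holds; broker supervision audit 371 days ago vs limit 365 → not met
6. advertising compliance review 733 days ago vs limit 730 → not met
7. errors-and-omissions renewal 294 days ago vs limit 365 → met
8. days trust account out of balance 5 ≤ 10 → met
9. unresolved consumer complaints 3 > 1 → not met
10. fair-housing training 35 days ago vs limit 30 → not met
Not met: 1, 2, 3, 4, 5, 6, 9, 10

1, 2, 3, 4, 5, 6, 9, 10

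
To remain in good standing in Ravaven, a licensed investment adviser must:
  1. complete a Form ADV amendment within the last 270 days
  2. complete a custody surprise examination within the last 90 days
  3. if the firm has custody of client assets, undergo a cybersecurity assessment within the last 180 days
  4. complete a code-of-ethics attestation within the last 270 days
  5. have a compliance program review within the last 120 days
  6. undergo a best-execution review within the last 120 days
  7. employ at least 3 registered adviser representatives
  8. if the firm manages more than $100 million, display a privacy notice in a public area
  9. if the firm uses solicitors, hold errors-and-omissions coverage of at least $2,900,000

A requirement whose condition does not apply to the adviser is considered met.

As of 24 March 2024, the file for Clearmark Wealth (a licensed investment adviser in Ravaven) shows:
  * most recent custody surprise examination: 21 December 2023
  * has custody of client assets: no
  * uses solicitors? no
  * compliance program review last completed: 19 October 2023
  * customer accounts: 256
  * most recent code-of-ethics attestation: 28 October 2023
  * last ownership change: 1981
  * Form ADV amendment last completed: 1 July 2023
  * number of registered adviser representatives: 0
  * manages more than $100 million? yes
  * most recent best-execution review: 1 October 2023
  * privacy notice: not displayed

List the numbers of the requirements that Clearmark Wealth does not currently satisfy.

2, 5, 6, 7, 8

1. Form ADV amendment 267 days ago vs limit 270 → met
2. custody surprise examination 94 days ago vs limit 90 → not met
3. condition 'has custody of client assets' does not hold → requirement n/a → met
4. code-of-ethics attestation 148 days ago vs limit 270 → met
5. compliance program review 157 days ago vs limit 120 → not met
6. best-execution review 175 days ago vs limit 120 → not met
7. registered adviser representatives 0 < 3 → not met
8. condition 'manages more than $100 million' holds; privacy notice absent → not met
9. condition 'uses solicitors' does not hold → requirement n/a → met
Not met: 2, 5, 6, 7, 8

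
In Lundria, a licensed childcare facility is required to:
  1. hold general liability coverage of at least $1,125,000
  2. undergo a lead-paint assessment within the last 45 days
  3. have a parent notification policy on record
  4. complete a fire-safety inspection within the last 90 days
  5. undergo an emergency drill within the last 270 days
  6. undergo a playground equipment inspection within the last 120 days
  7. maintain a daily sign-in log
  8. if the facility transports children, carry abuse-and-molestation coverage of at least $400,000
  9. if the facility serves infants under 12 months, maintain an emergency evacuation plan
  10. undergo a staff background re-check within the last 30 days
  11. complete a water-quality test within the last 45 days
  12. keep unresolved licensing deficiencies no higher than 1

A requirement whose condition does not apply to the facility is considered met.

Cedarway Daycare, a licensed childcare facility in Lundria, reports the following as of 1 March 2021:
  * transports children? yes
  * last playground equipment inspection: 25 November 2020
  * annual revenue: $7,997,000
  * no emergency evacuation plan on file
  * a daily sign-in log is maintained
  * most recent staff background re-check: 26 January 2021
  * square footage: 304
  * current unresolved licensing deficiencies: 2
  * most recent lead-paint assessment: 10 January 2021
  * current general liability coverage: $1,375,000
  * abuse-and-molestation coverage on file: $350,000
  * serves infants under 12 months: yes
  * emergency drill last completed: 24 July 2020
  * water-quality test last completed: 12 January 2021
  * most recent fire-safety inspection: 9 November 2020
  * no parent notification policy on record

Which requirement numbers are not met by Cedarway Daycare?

2, 3, 4, 8, 9, 10, 11, 12

1. general liability coverage $1,375,000 ≥ $1,125,000 → met
2. lead-paint assessment 50 days ago vs limit 45 → not met
3. parent notification policy absent → not met
4. fire-safety inspection 112 days ago vs limit 90 → not met
5. emergency drill 220 days ago vs limit 270 → met
6. playground equipment inspection 96 days ago vs limit 120 → met
7. daily sign-in log present → met
8. condition 'transports children' holds; abuse-and-molestation coverage $350,000 < $400,000 → not met
9. condition 'serves infants under 12 months' holds; emergency evacuation plan absent → not met
10. staff background re-check 34 days ago vs limit 30 → not met
11. water-quality test 48 days ago vs limit 45 → not met
12. unresolved licensing deficiencies 2 > 1 → not met
Not met: 2, 3, 4, 8, 9, 10, 11, 12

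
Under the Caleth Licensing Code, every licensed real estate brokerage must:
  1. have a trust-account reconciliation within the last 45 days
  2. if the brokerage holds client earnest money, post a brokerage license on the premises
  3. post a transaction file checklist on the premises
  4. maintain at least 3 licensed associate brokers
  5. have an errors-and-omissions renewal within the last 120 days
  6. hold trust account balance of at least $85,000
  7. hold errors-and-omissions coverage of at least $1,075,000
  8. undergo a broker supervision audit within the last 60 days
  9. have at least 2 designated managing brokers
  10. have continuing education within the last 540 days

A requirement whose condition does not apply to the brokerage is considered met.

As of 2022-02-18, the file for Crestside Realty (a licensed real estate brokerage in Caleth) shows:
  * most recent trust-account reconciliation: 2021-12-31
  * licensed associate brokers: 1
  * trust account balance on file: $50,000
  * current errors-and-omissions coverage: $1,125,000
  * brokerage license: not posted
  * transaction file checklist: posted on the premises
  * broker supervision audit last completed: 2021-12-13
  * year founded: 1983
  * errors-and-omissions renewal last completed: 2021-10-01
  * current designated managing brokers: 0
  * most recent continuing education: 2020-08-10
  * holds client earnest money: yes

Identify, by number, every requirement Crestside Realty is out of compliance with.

1, 2, 4, 5, 6, 8, 9, 10

1. trust-account reconciliation 49 days ago vs limit 45 → not met
2. condition 'holds client earnest money' holds; brokerage license absent → not met
3. transaction file checklist present → met
4. licensed associate brokers 1 < 3 → not met
5. errors-and-omissions renewal 140 days ago vs limit 120 → not met
6. trust account balance $50,000 < $85,000 → not met
7. errors-and-omissions coverage $1,125,000 ≥ $1,075,000 → met
8. broker supervision audit 67 days ago vs limit 60 → not met
9. designated managing brokers 0 < 2 → not met
10. continuing education 557 days ago vs limit 540 → not met
Not met: 1, 2, 4, 5, 6, 8, 9, 10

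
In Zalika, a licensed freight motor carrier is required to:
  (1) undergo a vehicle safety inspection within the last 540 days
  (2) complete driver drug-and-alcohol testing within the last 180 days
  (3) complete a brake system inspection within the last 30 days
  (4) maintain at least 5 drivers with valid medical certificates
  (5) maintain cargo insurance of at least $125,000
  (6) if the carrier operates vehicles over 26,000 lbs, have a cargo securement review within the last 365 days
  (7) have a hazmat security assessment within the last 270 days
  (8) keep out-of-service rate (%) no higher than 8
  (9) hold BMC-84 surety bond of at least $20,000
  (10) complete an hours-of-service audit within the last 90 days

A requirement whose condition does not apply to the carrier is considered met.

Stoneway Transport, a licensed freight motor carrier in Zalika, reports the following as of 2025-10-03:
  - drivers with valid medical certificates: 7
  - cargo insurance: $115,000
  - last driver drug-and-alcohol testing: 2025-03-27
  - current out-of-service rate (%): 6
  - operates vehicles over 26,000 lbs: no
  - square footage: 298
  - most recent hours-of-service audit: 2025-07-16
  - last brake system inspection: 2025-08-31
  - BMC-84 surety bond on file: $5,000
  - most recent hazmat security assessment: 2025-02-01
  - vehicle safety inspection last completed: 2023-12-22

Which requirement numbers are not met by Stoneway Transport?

1. vehicle safety inspection 651 days ago vs limit 540 → not met
2. driver drug-and-alcohol testing 190 days ago vs limit 180 → not met
3. brake system inspection 33 days ago vs limit 30 → not met
4. drivers with valid medical certificates 7 ≥ 5 → met
5. cargo insurance $115,000 < $125,000 → not met
6. condition 'operates vehicles over 26,000 lbs' does not hold → requirement n/a → met
7. hazmat security assessment 244 days ago vs limit 270 → met
8. out-of-service rate (%) 6 ≤ 8 → met
9. BMC-84 surety bond $5,000 < $20,000 → not met
10. hours-of-service audit 79 days ago vs limit 90 → met
Not met: 1, 2, 3, 5, 9

1, 2, 3, 5, 9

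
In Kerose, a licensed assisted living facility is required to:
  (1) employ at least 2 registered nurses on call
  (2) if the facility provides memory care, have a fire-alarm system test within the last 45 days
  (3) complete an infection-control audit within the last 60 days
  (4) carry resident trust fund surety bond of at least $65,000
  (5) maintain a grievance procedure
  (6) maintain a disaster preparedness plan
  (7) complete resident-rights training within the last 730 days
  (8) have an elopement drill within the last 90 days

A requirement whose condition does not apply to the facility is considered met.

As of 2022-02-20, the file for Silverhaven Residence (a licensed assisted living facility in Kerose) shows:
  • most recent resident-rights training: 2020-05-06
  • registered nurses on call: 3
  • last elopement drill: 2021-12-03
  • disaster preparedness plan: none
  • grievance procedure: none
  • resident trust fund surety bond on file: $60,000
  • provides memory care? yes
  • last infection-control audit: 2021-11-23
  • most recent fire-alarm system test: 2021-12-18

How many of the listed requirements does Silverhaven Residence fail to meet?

5

1. registered nurses on call 3 ≥ 2 → met
2. condition 'provides memory care' holds; fire-alarm system test 64 days ago vs limit 45 → not met
3. infection-control audit 89 days ago vs limit 60 → not met
4. resident trust fund surety bond $60,000 < $65,000 → not met
5. grievance procedure absent → not met
6. disaster preparedness plan absent → not met
7. resident-rights training 655 days ago vs limit 730 → met
8. elopement drill 79 days ago vs limit 90 → met
Not met: 5 of 8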